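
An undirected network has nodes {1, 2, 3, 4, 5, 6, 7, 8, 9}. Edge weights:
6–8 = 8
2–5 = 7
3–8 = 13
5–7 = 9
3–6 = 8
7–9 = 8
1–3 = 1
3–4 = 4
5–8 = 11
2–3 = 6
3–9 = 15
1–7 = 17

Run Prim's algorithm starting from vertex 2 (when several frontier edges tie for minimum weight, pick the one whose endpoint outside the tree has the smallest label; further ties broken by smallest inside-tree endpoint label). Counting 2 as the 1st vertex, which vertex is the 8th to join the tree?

Prim, starting at 2.
Step 1: cheapest edge leaving the tree is 2–3 (6); add 3.
Step 2: cheapest edge leaving the tree is 1–3 (1); add 1.
Step 3: cheapest edge leaving the tree is 3–4 (4); add 4.
Step 4: cheapest edge leaving the tree is 2–5 (7); add 5.
Step 5: cheapest edge leaving the tree is 3–6 (8); add 6.
Step 6: cheapest edge leaving the tree is 6–8 (8); add 8.
Step 7: cheapest edge leaving the tree is 5–7 (9); add 7.
Step 8: cheapest edge leaving the tree is 7–9 (8); add 9.
Vertex order: 2, 3, 1, 4, 5, 6, 8, 7, 9. The 8th vertex is 7.

7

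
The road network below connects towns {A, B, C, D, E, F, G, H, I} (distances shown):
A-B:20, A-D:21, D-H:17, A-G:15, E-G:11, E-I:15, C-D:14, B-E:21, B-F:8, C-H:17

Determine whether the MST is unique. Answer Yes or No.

No

Kruskal: consider edges lightest-first.
B-F (8): add — endpoints in different components.
E-G (11): add — endpoints in different components.
C-D (14): add — endpoints in different components.
A-G (15): add — endpoints in different components.
E-I (15): add — endpoints in different components.
C-H (17): add — endpoints in different components.
D-H (17): skip — D and H already connected.
A-B (20): add — endpoints in different components.
A-D (21): add — endpoints in different components.
Non-tree edge D-H has weight 17, equal to the heaviest edge on its tree cycle — swapping gives another MST of the same weight. Not unique.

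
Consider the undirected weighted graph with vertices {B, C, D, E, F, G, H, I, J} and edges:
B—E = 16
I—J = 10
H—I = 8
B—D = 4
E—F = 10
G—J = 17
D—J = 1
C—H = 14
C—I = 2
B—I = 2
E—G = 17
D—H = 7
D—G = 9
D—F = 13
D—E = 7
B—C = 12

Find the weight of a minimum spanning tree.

42

Sort edges by weight, then run Kruskal:
D—J (1): add — endpoints in different components.
B—I (2): add — endpoints in different components.
C—I (2): add — endpoints in different components.
B—D (4): add — endpoints in different components.
D—E (7): add — endpoints in different components.
D—H (7): add — endpoints in different components.
H—I (8): skip — H and I already connected.
D—G (9): add — endpoints in different components.
E—F (10): add — endpoints in different components.
MST edges: D—J, B—I, C—I, B—D, D—E, D—H, D—G, E—F; total weight 1+2+2+4+7+7+9+10 = 42.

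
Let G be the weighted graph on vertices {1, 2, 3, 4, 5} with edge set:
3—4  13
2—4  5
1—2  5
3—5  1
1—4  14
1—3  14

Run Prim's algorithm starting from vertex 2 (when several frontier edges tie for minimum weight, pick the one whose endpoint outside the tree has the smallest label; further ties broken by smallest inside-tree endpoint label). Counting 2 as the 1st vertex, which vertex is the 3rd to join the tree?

4

Prim's algorithm from 2:
Step 1: cheapest edge leaving the tree is 1—2 (5); add 1.
Step 2: cheapest edge leaving the tree is 2—4 (5); add 4.
Step 3: cheapest edge leaving the tree is 3—4 (13); add 3.
Step 4: cheapest edge leaving the tree is 3—5 (1); add 5.
Vertex order: 2, 1, 4, 3, 5. The 3rd vertex is 4.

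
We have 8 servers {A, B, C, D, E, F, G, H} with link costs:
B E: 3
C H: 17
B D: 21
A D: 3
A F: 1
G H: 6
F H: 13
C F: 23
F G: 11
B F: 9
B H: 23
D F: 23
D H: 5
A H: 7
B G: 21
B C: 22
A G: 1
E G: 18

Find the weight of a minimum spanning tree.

Sort edges by weight, then run Kruskal:
A F (1): add — endpoints in different components.
A G (1): add — endpoints in different components.
A D (3): add — endpoints in different components.
B E (3): add — endpoints in different components.
D H (5): add — endpoints in different components.
G H (6): skip — G and H already connected.
A H (7): skip — A and H already connected.
B F (9): add — endpoints in different components.
F G (11): skip — F and G already connected.
F H (13): skip — F and H already connected.
C H (17): add — endpoints in different components.
MST edges: A F, A G, A D, B E, D H, B F, C H; total weight 1+1+3+3+5+9+17 = 39.

39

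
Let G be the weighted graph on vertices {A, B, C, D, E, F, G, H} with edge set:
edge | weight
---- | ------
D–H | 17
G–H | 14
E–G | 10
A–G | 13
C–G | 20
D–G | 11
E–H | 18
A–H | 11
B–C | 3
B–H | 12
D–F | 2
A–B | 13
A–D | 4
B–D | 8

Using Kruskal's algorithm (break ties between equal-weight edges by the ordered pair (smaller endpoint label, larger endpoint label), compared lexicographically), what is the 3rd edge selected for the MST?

Kruskal's algorithm — process edges by increasing weight (ties by edge label):
D–F (2): add — endpoints in different components.
B–C (3): add — endpoints in different components.
A–D (4): add — endpoints in different components.
B–D (8): add — endpoints in different components.
E–G (10): add — endpoints in different components.
A–H (11): add — endpoints in different components.
D–G (11): add — endpoints in different components.
The 3rd edge added is A–D.

A-D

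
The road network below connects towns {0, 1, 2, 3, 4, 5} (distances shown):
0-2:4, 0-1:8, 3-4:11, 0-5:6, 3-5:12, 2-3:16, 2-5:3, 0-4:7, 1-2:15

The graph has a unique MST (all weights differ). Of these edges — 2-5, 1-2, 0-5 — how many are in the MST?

1

Sort edges by weight, then run Kruskal:
2-5 (3): add. Components now {0} {1} {2,5} {3} {4}
0-2 (4): add. Components now {0,2,5} {1} {3} {4}
0-5 (6): skip — 0 and 5 already connected.
0-4 (7): add. Components now {0,2,4,5} {1} {3}
0-1 (8): add. Components now {0,1,2,4,5} {3}
3-4 (11): add. Components now {0,1,2,3,4,5}
MST edge set: {2-5, 0-2, 0-4, 0-1, 3-4}.
Of the listed edges, {2-5} are in the MST → 1.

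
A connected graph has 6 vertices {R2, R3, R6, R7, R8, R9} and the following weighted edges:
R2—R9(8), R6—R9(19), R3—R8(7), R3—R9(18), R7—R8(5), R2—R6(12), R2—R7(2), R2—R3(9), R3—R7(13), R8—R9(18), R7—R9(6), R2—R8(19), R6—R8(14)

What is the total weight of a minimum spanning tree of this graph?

32

Kruskal: consider edges lightest-first.
R2—R7 (2): add — endpoints in different components.
R7—R8 (5): add — endpoints in different components.
R7—R9 (6): add — endpoints in different components.
R3—R8 (7): add — endpoints in different components.
R2—R9 (8): skip — R9 and R2 already connected.
R2—R3 (9): skip — R3 and R2 already connected.
R2—R6 (12): add — endpoints in different components.
MST edges: R2—R7, R7—R8, R7—R9, R3—R8, R2—R6; total weight 2+5+6+7+12 = 32.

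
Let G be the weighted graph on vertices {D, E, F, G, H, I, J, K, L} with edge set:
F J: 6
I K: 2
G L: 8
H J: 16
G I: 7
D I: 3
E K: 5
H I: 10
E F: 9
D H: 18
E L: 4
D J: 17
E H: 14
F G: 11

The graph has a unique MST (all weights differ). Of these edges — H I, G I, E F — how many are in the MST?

3

Sort edges by weight, then run Kruskal:
I K (2): add — endpoints in different components.
D I (3): add — endpoints in different components.
E L (4): add — endpoints in different components.
E K (5): add — endpoints in different components.
F J (6): add — endpoints in different components.
G I (7): add — endpoints in different components.
G L (8): skip — G and L already connected.
E F (9): add — endpoints in different components.
H I (10): add — endpoints in different components.
MST edge set: {I K, D I, E L, E K, F J, G I, E F, H I}.
Of the listed edges, {H I, G I, E F} are in the MST → 3.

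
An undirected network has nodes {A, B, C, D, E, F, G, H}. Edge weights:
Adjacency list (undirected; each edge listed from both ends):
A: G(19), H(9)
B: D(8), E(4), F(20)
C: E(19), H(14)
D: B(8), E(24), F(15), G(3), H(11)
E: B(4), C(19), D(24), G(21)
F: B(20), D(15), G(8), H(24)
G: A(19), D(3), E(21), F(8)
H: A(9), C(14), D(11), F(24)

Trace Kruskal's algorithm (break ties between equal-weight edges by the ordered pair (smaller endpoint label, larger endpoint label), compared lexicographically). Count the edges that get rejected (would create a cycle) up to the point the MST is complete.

0

Sort edges by weight, then run Kruskal:
D G (3): add — endpoints in different components.
B E (4): add — endpoints in different components.
B D (8): add — endpoints in different components.
F G (8): add — endpoints in different components.
A H (9): add — endpoints in different components.
D H (11): add — endpoints in different components.
C H (14): add — endpoints in different components.
Edges rejected before the tree was complete: 0.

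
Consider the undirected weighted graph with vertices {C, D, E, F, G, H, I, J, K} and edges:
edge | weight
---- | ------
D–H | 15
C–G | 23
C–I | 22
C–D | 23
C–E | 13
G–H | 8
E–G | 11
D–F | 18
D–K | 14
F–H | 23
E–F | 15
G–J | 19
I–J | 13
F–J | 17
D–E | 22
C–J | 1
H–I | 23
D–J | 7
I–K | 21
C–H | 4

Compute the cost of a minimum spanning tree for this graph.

Sort edges by weight, then run Kruskal:
C–J (1): add — endpoints in different components.
C–H (4): add — endpoints in different components.
D–J (7): add — endpoints in different components.
G–H (8): add — endpoints in different components.
E–G (11): add — endpoints in different components.
C–E (13): skip — C and E already connected.
I–J (13): add — endpoints in different components.
D–K (14): add — endpoints in different components.
D–H (15): skip — D and H already connected.
E–F (15): add — endpoints in different components.
MST edges: C–J, C–H, D–J, G–H, E–G, I–J, D–K, E–F; total weight 1+4+7+8+11+13+14+15 = 73.

73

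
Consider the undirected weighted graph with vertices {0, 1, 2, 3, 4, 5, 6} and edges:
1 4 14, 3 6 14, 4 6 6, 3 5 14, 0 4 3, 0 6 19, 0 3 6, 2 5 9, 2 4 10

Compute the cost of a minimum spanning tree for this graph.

48

Kruskal: consider edges lightest-first.
0 4 (3): add — endpoints in different components.
0 3 (6): add — endpoints in different components.
4 6 (6): add — endpoints in different components.
2 5 (9): add — endpoints in different components.
2 4 (10): add — endpoints in different components.
1 4 (14): add — endpoints in different components.
MST edges: 0 4, 0 3, 4 6, 2 5, 2 4, 1 4; total weight 3+6+6+9+10+14 = 48.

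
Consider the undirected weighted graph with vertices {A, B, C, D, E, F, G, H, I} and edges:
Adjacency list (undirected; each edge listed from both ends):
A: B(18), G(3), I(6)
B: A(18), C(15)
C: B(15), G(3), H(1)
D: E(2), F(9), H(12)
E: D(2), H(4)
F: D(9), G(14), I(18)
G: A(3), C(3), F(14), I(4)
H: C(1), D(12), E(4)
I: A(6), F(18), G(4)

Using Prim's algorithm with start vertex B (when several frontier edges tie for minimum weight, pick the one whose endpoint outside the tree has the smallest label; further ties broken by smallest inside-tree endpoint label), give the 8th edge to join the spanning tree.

D-F

Grow the tree from B using Prim:
Step 1: cheapest edge leaving the tree is B-C (15); add C.
Step 2: cheapest edge leaving the tree is C-H (1); add H.
Step 3: cheapest edge leaving the tree is C-G (3); add G.
Step 4: cheapest edge leaving the tree is A-G (3); add A.
Step 5: cheapest edge leaving the tree is E-H (4); add E.
Step 6: cheapest edge leaving the tree is D-E (2); add D.
Step 7: cheapest edge leaving the tree is G-I (4); add I.
Step 8: cheapest edge leaving the tree is D-F (9); add F.
The 8th edge added is D-F.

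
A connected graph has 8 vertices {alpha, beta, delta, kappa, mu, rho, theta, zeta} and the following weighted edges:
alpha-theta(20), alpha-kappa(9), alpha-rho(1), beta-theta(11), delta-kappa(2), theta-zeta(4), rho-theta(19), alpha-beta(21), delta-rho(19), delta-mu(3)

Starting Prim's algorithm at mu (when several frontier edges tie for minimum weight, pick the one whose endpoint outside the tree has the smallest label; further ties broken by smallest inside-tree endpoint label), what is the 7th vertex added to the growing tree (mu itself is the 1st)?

zeta

Grow the tree from mu using Prim:
Step 1: cheapest edge leaving the tree is delta-mu (3); add delta.
Step 2: cheapest edge leaving the tree is delta-kappa (2); add kappa.
Step 3: cheapest edge leaving the tree is alpha-kappa (9); add alpha.
Step 4: cheapest edge leaving the tree is alpha-rho (1); add rho.
Step 5: cheapest edge leaving the tree is rho-theta (19); add theta.
Step 6: cheapest edge leaving the tree is theta-zeta (4); add zeta.
Step 7: cheapest edge leaving the tree is beta-theta (11); add beta.
Vertex order: mu, delta, kappa, alpha, rho, theta, zeta, beta. The 7th vertex is zeta.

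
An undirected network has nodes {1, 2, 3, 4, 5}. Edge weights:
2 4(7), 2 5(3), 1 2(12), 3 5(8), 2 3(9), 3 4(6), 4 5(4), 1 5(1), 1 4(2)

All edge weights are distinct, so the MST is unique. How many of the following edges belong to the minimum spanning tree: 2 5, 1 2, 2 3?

1

Sort edges by weight, then run Kruskal:
1 5 (1): add. Components now {1,5} {2} {3} {4}
1 4 (2): add. Components now {1,4,5} {2} {3}
2 5 (3): add. Components now {1,2,4,5} {3}
4 5 (4): skip — 4 and 5 already connected.
3 4 (6): add. Components now {1,2,3,4,5}
MST edge set: {1 5, 1 4, 2 5, 3 4}.
Of the listed edges, {2 5} are in the MST → 1.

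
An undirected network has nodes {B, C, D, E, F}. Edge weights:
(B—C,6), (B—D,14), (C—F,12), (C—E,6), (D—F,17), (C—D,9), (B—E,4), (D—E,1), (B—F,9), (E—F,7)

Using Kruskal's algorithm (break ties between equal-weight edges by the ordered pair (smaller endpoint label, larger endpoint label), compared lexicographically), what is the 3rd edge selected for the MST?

Kruskal's algorithm — process edges by increasing weight (ties by edge label):
D—E (1): add — endpoints in different components.
B—E (4): add — endpoints in different components.
B—C (6): add — endpoints in different components.
C—E (6): skip — C and E already connected.
E—F (7): add — endpoints in different components.
The 3rd edge added is B—C.

B-C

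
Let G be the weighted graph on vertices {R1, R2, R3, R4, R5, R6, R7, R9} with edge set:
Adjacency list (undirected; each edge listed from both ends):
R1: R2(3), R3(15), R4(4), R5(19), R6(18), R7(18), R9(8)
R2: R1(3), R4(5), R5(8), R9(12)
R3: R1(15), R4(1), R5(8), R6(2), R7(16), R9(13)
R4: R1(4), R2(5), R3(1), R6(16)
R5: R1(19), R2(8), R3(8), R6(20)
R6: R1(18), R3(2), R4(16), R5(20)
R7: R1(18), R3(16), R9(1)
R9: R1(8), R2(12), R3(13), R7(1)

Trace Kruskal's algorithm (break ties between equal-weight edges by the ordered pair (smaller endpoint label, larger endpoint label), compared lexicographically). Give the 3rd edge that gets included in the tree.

Sort edges by weight, then run Kruskal:
R3 R4 (1): add — endpoints in different components.
R7 R9 (1): add — endpoints in different components.
R3 R6 (2): add — endpoints in different components.
R1 R2 (3): add — endpoints in different components.
R1 R4 (4): add — endpoints in different components.
R2 R4 (5): skip — R4 and R2 already connected.
R1 R9 (8): add — endpoints in different components.
R2 R5 (8): add — endpoints in different components.
The 3rd edge added is R3 R6.

R3-R6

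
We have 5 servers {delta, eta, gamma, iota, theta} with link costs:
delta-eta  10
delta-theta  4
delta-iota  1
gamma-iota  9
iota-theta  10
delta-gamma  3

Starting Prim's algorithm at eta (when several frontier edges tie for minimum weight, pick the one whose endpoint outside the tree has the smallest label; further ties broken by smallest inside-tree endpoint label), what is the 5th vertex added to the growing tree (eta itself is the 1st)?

theta

Prim, starting at eta.
Step 1: cheapest edge leaving the tree is delta-eta (10); add delta.
Step 2: cheapest edge leaving the tree is delta-iota (1); add iota.
Step 3: cheapest edge leaving the tree is delta-gamma (3); add gamma.
Step 4: cheapest edge leaving the tree is delta-theta (4); add theta.
Vertex order: eta, delta, iota, gamma, theta. The 5th vertex is theta.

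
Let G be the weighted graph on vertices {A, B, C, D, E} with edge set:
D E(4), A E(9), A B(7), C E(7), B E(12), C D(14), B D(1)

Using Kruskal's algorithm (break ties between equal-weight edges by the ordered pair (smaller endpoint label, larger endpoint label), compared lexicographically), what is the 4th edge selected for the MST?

Kruskal's algorithm — process edges by increasing weight (ties by edge label):
B D (1): add. Components now {A} {B,D} {C} {E}
D E (4): add. Components now {A} {B,D,E} {C}
A B (7): add. Components now {A,B,D,E} {C}
C E (7): add. Components now {A,B,C,D,E}
The 4th edge added is C E.

C-E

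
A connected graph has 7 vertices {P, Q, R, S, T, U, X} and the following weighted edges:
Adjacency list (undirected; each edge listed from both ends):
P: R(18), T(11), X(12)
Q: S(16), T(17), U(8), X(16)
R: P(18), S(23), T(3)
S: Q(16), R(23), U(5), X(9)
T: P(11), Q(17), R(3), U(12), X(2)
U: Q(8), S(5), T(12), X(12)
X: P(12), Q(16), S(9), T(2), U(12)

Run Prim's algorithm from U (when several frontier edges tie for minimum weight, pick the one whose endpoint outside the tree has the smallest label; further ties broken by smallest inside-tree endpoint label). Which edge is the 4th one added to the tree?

Grow the tree from U using Prim:
Step 1: cheapest edge leaving the tree is S–U (5); add S.
Step 2: cheapest edge leaving the tree is Q–U (8); add Q.
Step 3: cheapest edge leaving the tree is S–X (9); add X.
Step 4: cheapest edge leaving the tree is T–X (2); add T.
Step 5: cheapest edge leaving the tree is R–T (3); add R.
Step 6: cheapest edge leaving the tree is P–T (11); add P.
The 4th edge added is T–X.

T-X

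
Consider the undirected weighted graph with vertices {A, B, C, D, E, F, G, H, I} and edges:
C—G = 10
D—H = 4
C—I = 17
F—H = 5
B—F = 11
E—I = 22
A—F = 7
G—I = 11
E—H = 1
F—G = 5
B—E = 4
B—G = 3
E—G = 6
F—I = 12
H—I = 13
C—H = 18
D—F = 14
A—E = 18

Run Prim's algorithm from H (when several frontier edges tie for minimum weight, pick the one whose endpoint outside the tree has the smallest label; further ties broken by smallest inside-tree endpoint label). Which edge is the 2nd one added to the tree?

B-E

Grow the tree from H using Prim:
Step 1: cheapest edge leaving the tree is E—H (1); add E.
Step 2: cheapest edge leaving the tree is B—E (4); add B.
Step 3: cheapest edge leaving the tree is B—G (3); add G.
Step 4: cheapest edge leaving the tree is D—H (4); add D.
Step 5: cheapest edge leaving the tree is F—G (5); add F.
Step 6: cheapest edge leaving the tree is A—F (7); add A.
Step 7: cheapest edge leaving the tree is C—G (10); add C.
Step 8: cheapest edge leaving the tree is G—I (11); add I.
The 2nd edge added is B—E.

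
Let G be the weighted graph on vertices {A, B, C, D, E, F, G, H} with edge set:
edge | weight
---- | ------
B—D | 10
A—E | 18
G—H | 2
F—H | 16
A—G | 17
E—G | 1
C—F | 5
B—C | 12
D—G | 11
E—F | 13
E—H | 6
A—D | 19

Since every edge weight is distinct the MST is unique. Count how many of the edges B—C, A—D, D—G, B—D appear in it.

Kruskal's algorithm — process edges by increasing weight (ties by edge label):
E—G (1): add — endpoints in different components.
G—H (2): add — endpoints in different components.
C—F (5): add — endpoints in different components.
E—H (6): skip — E and H already connected.
B—D (10): add — endpoints in different components.
D—G (11): add — endpoints in different components.
B—C (12): add — endpoints in different components.
E—F (13): skip — E and F already connected.
F—H (16): skip — F and H already connected.
A—G (17): add — endpoints in different components.
MST edge set: {E—G, G—H, C—F, B—D, D—G, B—C, A—G}.
Of the listed edges, {B—C, D—G, B—D} are in the MST → 3.

3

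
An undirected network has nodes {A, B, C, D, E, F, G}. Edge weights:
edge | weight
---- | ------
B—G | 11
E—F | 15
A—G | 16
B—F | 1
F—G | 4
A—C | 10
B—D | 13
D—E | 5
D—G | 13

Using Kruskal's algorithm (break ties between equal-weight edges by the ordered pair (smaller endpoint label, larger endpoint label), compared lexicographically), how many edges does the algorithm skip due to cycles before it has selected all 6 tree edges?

Kruskal: consider edges lightest-first.
B—F (1): add — endpoints in different components.
F—G (4): add — endpoints in different components.
D—E (5): add — endpoints in different components.
A—C (10): add — endpoints in different components.
B—G (11): skip — B and G already connected.
B—D (13): add — endpoints in different components.
D—G (13): skip — D and G already connected.
E—F (15): skip — E and F already connected.
A—G (16): add — endpoints in different components.
Edges rejected before the tree was complete: 3.

3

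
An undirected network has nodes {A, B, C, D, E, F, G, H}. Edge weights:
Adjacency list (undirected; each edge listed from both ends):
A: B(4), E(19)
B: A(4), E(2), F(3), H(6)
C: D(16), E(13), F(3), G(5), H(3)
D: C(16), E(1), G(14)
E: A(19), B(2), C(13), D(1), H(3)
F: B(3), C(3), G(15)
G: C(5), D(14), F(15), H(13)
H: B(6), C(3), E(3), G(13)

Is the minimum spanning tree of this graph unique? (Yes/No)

Kruskal: consider edges lightest-first.
D—E (1): add — endpoints in different components.
B—E (2): add — endpoints in different components.
B—F (3): add — endpoints in different components.
C—F (3): add — endpoints in different components.
C—H (3): add — endpoints in different components.
E—H (3): skip — E and H already connected.
A—B (4): add — endpoints in different components.
C—G (5): add — endpoints in different components.
Non-tree edge E—H has weight 3, equal to the heaviest edge on its tree cycle — swapping gives another MST of the same weight. Not unique.

No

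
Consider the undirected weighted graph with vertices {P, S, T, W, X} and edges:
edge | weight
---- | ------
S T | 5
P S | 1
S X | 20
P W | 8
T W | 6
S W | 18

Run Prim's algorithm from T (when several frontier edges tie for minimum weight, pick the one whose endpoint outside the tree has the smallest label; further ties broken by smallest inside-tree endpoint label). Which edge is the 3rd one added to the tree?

Prim, starting at T.
Step 1: frontier [S T 5, T W 6] → take S T (5); add S.
Step 2: frontier [P S 1, S W 18, S X 20, T W 6] → take P S (1); add P.
Step 3: frontier [P W 8, S W 18, S X 20, T W 6] → take T W (6); add W.
Step 4: frontier [S X 20] → take S X (20); add X.
The 3rd edge added is T W.

T-W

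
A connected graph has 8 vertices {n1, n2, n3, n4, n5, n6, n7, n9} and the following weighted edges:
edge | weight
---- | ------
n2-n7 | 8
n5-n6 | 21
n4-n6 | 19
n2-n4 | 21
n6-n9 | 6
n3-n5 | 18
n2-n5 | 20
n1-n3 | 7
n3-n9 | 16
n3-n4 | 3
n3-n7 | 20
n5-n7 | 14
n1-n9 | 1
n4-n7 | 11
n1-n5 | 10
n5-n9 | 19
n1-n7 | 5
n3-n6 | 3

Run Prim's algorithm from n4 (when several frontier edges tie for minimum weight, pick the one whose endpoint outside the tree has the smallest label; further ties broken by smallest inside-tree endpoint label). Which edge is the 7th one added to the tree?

Prim, starting at n4.
Step 1: cheapest edge leaving the tree is n3-n4 (3); add n3.
Step 2: cheapest edge leaving the tree is n3-n6 (3); add n6.
Step 3: cheapest edge leaving the tree is n6-n9 (6); add n9.
Step 4: cheapest edge leaving the tree is n1-n9 (1); add n1.
Step 5: cheapest edge leaving the tree is n1-n7 (5); add n7.
Step 6: cheapest edge leaving the tree is n2-n7 (8); add n2.
Step 7: cheapest edge leaving the tree is n1-n5 (10); add n5.
The 7th edge added is n1-n5.

n1-n5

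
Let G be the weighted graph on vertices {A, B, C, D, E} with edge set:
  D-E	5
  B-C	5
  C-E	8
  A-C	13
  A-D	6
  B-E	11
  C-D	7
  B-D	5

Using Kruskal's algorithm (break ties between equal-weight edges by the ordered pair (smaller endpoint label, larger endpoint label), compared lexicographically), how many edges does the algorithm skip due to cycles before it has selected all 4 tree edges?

0

Kruskal's algorithm — process edges by increasing weight (ties by edge label):
B-C (5): add — endpoints in different components.
B-D (5): add — endpoints in different components.
D-E (5): add — endpoints in different components.
A-D (6): add — endpoints in different components.
Edges rejected before the tree was complete: 0.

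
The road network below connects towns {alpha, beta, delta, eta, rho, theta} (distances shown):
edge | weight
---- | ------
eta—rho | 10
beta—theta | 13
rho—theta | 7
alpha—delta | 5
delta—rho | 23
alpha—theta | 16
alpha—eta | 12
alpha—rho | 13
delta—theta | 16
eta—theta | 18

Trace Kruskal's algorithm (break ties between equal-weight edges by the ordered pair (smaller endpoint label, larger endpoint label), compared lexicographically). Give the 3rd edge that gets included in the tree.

eta-rho

Sort edges by weight, then run Kruskal:
alpha—delta (5): add — endpoints in different components.
rho—theta (7): add — endpoints in different components.
eta—rho (10): add — endpoints in different components.
alpha—eta (12): add — endpoints in different components.
alpha—rho (13): skip — alpha and rho already connected.
beta—theta (13): add — endpoints in different components.
The 3rd edge added is eta—rho.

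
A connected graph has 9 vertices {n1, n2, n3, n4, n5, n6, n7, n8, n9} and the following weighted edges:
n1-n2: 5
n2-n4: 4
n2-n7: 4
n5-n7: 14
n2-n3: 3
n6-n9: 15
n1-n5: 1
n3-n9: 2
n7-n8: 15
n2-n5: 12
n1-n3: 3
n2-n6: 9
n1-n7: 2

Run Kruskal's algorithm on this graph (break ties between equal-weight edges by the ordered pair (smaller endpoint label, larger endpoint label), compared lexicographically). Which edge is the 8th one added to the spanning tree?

Kruskal's algorithm — process edges by increasing weight (ties by edge label):
n1-n5 (1): add — endpoints in different components.
n1-n7 (2): add — endpoints in different components.
n3-n9 (2): add — endpoints in different components.
n1-n3 (3): add — endpoints in different components.
n2-n3 (3): add — endpoints in different components.
n2-n4 (4): add — endpoints in different components.
n2-n7 (4): skip — n2 and n7 already connected.
n1-n2 (5): skip — n2 and n1 already connected.
n2-n6 (9): add — endpoints in different components.
n2-n5 (12): skip — n5 and n2 already connected.
n5-n7 (14): skip — n5 and n7 already connected.
n6-n9 (15): skip — n6 and n9 already connected.
n7-n8 (15): add — endpoints in different components.
The 8th edge added is n7-n8.

n7-n8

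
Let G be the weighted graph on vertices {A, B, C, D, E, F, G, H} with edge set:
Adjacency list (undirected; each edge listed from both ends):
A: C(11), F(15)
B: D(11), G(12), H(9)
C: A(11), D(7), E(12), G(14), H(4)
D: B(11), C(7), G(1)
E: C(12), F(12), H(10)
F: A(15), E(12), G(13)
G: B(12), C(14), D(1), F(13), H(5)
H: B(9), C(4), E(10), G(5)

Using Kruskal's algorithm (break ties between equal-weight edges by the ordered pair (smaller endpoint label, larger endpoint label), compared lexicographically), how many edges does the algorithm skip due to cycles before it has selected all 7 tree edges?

Kruskal's algorithm — process edges by increasing weight (ties by edge label):
D—G (1): add — endpoints in different components.
C—H (4): add — endpoints in different components.
G—H (5): add — endpoints in different components.
C—D (7): skip — C and D already connected.
B—H (9): add — endpoints in different components.
E—H (10): add — endpoints in different components.
A—C (11): add — endpoints in different components.
B—D (11): skip — B and D already connected.
B—G (12): skip — B and G already connected.
C—E (12): skip — C and E already connected.
E—F (12): add — endpoints in different components.
Edges rejected before the tree was complete: 4.

4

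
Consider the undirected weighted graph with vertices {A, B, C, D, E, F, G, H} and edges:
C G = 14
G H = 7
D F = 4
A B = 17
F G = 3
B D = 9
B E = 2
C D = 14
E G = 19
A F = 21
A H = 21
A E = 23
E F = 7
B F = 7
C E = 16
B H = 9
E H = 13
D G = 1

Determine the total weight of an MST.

51

Prim's algorithm from G:
Step 1: cheapest edge leaving the tree is D G (1); add D.
Step 2: cheapest edge leaving the tree is F G (3); add F.
Step 3: cheapest edge leaving the tree is B F (7); add B.
Step 4: cheapest edge leaving the tree is B E (2); add E.
Step 5: cheapest edge leaving the tree is G H (7); add H.
Step 6: cheapest edge leaving the tree is C D (14); add C.
Step 7: cheapest edge leaving the tree is A B (17); add A.
MST edges: D G, F G, B F, B E, G H, C D, A B; total weight 1+3+7+2+7+14+17 = 51.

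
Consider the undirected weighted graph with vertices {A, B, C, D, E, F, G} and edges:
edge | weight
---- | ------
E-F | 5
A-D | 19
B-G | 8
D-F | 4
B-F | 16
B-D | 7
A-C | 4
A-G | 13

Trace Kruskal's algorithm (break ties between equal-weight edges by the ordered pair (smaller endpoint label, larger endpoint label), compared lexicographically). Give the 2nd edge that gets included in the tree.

D-F

Sort edges by weight, then run Kruskal:
A-C (4): add — endpoints in different components.
D-F (4): add — endpoints in different components.
E-F (5): add — endpoints in different components.
B-D (7): add — endpoints in different components.
B-G (8): add — endpoints in different components.
A-G (13): add — endpoints in different components.
The 2nd edge added is D-F.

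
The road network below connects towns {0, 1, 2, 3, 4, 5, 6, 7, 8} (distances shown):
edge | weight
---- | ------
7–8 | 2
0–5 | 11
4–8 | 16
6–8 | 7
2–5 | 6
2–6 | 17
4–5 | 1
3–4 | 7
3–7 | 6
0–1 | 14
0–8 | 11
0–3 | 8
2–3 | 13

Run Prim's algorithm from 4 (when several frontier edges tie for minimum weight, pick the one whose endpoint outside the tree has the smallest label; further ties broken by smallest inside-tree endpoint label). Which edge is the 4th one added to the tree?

Prim, starting at 4.
Step 1: cheapest edge leaving the tree is 4–5 (1); add 5.
Step 2: cheapest edge leaving the tree is 2–5 (6); add 2.
Step 3: cheapest edge leaving the tree is 3–4 (7); add 3.
Step 4: cheapest edge leaving the tree is 3–7 (6); add 7.
Step 5: cheapest edge leaving the tree is 7–8 (2); add 8.
Step 6: cheapest edge leaving the tree is 6–8 (7); add 6.
Step 7: cheapest edge leaving the tree is 0–3 (8); add 0.
Step 8: cheapest edge leaving the tree is 0–1 (14); add 1.
The 4th edge added is 3–7.

3-7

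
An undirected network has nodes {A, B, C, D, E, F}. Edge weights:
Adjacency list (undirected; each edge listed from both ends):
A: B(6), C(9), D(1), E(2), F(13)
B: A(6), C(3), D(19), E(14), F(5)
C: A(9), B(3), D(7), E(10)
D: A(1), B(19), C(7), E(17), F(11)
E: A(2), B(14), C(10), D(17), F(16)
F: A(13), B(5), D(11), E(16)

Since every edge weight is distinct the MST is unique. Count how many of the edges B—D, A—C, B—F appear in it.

1

Sort edges by weight, then run Kruskal:
A—D (1): add — endpoints in different components.
A—E (2): add — endpoints in different components.
B—C (3): add — endpoints in different components.
B—F (5): add — endpoints in different components.
A—B (6): add — endpoints in different components.
MST edge set: {A—D, A—E, B—C, B—F, A—B}.
Of the listed edges, {B—F} are in the MST → 1.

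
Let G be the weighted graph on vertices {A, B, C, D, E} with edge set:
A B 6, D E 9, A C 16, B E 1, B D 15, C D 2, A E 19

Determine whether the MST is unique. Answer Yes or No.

Kruskal's algorithm — process edges by increasing weight (ties by edge label):
B E (1): add. Components now {A} {B,E} {C} {D}
C D (2): add. Components now {A} {B,E} {C,D}
A B (6): add. Components now {A,B,E} {C,D}
D E (9): add. Components now {A,B,C,D,E}
Every non-tree edge has weight strictly greater than the heaviest edge on the tree path between its endpoints, so the MST is unique.

Yes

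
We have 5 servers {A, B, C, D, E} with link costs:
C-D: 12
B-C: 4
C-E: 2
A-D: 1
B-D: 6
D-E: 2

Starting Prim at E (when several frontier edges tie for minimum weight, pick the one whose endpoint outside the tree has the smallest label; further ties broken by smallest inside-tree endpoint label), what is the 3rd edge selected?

Prim, starting at E.
Step 1: cheapest edge leaving the tree is C-E (2); add C.
Step 2: cheapest edge leaving the tree is D-E (2); add D.
Step 3: cheapest edge leaving the tree is A-D (1); add A.
Step 4: cheapest edge leaving the tree is B-C (4); add B.
The 3rd edge added is A-D.

A-D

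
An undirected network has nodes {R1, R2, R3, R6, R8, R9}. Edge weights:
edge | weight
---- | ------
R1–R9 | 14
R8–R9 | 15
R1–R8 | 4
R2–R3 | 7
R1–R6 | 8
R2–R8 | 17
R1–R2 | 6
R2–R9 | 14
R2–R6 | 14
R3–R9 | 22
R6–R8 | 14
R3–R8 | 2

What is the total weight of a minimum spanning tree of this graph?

34

Grow the tree from R2 using Prim:
Step 1: frontier [R1–R2 6, R2–R3 7, R2–R6 14, R2–R9 14, R2–R8 17] → take R1–R2 (6); add R1.
Step 2: frontier [R1–R8 4, R1–R6 8, R1–R9 14, R2–R3 7, R2–R6 14, R2–R9 14, R2–R8 17] → take R1–R8 (4); add R8.
Step 3: frontier [R1–R6 8, R1–R9 14, R2–R3 7, R2–R6 14, R2–R9 14, R3–R8 2, R6–R8 14, R8–R9 15] → take R3–R8 (2); add R3.
Step 4: frontier [R1–R6 8, R1–R9 14, R2–R6 14, R2–R9 14, R3–R9 22, R6–R8 14, R8–R9 15] → take R1–R6 (8); add R6.
Step 5: frontier [R1–R9 14, R2–R9 14, R3–R9 22, R8–R9 15] → take R1–R9 (14); add R9.
MST edges: R1–R2, R1–R8, R3–R8, R1–R6, R1–R9; total weight 6+4+2+8+14 = 34.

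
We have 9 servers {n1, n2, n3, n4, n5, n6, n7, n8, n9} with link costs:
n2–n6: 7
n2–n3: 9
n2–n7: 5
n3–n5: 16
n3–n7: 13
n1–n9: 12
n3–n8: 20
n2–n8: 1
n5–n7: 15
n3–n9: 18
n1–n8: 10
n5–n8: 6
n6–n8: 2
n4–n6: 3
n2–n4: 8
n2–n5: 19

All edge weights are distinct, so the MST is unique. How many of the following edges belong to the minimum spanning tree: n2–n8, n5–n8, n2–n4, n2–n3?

3

Sort edges by weight, then run Kruskal:
n2–n8 (1): add — endpoints in different components.
n6–n8 (2): add — endpoints in different components.
n4–n6 (3): add — endpoints in different components.
n2–n7 (5): add — endpoints in different components.
n5–n8 (6): add — endpoints in different components.
n2–n6 (7): skip — n6 and n2 already connected.
n2–n4 (8): skip — n4 and n2 already connected.
n2–n3 (9): add — endpoints in different components.
n1–n8 (10): add — endpoints in different components.
n1–n9 (12): add — endpoints in different components.
MST edge set: {n2–n8, n6–n8, n4–n6, n2–n7, n5–n8, n2–n3, n1–n8, n1–n9}.
Of the listed edges, {n2–n8, n5–n8, n2–n3} are in the MST → 3.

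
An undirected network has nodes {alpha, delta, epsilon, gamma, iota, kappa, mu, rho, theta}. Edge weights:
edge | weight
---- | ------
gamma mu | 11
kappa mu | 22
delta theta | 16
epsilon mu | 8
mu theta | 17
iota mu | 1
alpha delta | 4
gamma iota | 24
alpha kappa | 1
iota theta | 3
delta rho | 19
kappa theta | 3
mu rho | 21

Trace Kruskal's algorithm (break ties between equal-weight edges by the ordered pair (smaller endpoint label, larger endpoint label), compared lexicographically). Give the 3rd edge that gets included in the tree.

Kruskal: consider edges lightest-first.
alpha kappa (1): add — endpoints in different components.
iota mu (1): add — endpoints in different components.
iota theta (3): add — endpoints in different components.
kappa theta (3): add — endpoints in different components.
alpha delta (4): add — endpoints in different components.
epsilon mu (8): add — endpoints in different components.
gamma mu (11): add — endpoints in different components.
delta theta (16): skip — theta and delta already connected.
mu theta (17): skip — theta and mu already connected.
delta rho (19): add — endpoints in different components.
The 3rd edge added is iota theta.

iota-theta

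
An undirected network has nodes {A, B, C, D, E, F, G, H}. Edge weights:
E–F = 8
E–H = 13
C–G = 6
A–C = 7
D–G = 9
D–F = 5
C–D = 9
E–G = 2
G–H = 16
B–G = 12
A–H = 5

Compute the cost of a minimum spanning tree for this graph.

45

Prim, starting at D.
Step 1: frontier [D–F 5, C–D 9, D–G 9] → take D–F (5); add F.
Step 2: frontier [C–D 9, D–G 9, E–F 8] → take E–F (8); add E.
Step 3: frontier [C–D 9, D–G 9, E–G 2, E–H 13] → take E–G (2); add G.
Step 4: frontier [C–D 9, E–H 13, C–G 6, B–G 12, G–H 16] → take C–G (6); add C.
Step 5: frontier [A–C 7, E–H 13, B–G 12, G–H 16] → take A–C (7); add A.
Step 6: frontier [A–H 5, E–H 13, B–G 12, G–H 16] → take A–H (5); add H.
Step 7: frontier [B–G 12] → take B–G (12); add B.
MST edges: D–F, E–F, E–G, C–G, A–C, A–H, B–G; total weight 5+8+2+6+7+5+12 = 45.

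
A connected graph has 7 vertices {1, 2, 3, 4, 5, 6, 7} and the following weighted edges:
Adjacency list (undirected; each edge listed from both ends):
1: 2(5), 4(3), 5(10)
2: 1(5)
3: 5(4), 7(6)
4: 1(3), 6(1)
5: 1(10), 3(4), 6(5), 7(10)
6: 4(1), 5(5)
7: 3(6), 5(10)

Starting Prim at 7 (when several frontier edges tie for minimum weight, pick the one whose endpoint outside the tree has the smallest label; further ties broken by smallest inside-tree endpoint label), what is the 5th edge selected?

1-4

Grow the tree from 7 using Prim:
Step 1: cheapest edge leaving the tree is 3—7 (6); add 3.
Step 2: cheapest edge leaving the tree is 3—5 (4); add 5.
Step 3: cheapest edge leaving the tree is 5—6 (5); add 6.
Step 4: cheapest edge leaving the tree is 4—6 (1); add 4.
Step 5: cheapest edge leaving the tree is 1—4 (3); add 1.
Step 6: cheapest edge leaving the tree is 1—2 (5); add 2.
The 5th edge added is 1—4.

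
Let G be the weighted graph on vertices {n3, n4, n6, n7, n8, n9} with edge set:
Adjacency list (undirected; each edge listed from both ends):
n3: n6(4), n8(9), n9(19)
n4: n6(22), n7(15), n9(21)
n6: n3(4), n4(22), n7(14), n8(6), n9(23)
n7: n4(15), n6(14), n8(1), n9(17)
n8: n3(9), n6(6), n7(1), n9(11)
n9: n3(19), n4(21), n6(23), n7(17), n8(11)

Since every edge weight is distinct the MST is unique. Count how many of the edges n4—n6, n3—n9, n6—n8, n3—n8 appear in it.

Sort edges by weight, then run Kruskal:
n7—n8 (1): add. Components now {n4} {n3} {n6} {n7,n8} {n9}
n3—n6 (4): add. Components now {n4} {n3,n6} {n7,n8} {n9}
n6—n8 (6): add. Components now {n4} {n3,n6,n7,n8} {n9}
n3—n8 (9): skip — n3 and n8 already connected.
n8—n9 (11): add. Components now {n4} {n3,n6,n7,n8,n9}
n6—n7 (14): skip — n6 and n7 already connected.
n4—n7 (15): add. Components now {n3,n4,n6,n7,n8,n9}
MST edge set: {n7—n8, n3—n6, n6—n8, n8—n9, n4—n7}.
Of the listed edges, {n6—n8} are in the MST → 1.

1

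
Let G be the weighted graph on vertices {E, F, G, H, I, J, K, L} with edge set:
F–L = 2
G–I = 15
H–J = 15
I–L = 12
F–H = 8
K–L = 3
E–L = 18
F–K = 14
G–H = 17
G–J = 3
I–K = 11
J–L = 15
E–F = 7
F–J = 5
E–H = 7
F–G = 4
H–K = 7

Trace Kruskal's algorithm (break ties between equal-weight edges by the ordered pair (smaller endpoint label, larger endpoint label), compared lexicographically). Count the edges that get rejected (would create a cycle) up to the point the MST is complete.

3

Sort edges by weight, then run Kruskal:
F–L (2): add — endpoints in different components.
G–J (3): add — endpoints in different components.
K–L (3): add — endpoints in different components.
F–G (4): add — endpoints in different components.
F–J (5): skip — F and J already connected.
E–F (7): add — endpoints in different components.
E–H (7): add — endpoints in different components.
H–K (7): skip — H and K already connected.
F–H (8): skip — F and H already connected.
I–K (11): add — endpoints in different components.
Edges rejected before the tree was complete: 3.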